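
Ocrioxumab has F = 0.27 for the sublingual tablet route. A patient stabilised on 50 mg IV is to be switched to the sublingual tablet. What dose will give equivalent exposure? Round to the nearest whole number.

For equal systemic exposure: F × D_ev = D_iv
D_ev = D_iv / F = 50 / 0.27 = 185.185 mg

D_sublingual = 185 mg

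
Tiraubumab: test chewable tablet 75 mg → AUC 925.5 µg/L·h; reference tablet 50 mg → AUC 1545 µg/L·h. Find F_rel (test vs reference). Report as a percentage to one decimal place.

F_rel = (AUC_test/D_test) / (AUC_ref/D_ref)
      = (925.5/75) / (1545/50)
      = 12.34 / 30.9 = 0.3994 = 39.94%

F_rel = 39.9%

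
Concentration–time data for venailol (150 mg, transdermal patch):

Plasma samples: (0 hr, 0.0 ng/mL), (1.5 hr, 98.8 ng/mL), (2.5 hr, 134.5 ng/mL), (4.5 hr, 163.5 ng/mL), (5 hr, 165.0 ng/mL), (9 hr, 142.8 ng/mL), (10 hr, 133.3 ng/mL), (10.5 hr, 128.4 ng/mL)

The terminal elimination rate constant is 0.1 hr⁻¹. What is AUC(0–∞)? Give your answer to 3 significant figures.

AUC = 2670 ng/mL·hr

Trapezoidal AUC_0→10.5:
  [0→1.5]: (0.0+98.8)/2 × 1.5 = 74.1
  [1.5→2.5]: (98.8+134.5)/2 × 1 = 116.65
  [2.5→4.5]: (134.5+163.5)/2 × 2 = 298.0
  [4.5→5]: (163.5+165.0)/2 × 0.5 = 82.125
  [5→9]: (165.0+142.8)/2 × 4 = 615.6
  [9→10]: (142.8+133.3)/2 × 1 = 138.05
  [10→10.5]: (133.3+128.4)/2 × 0.5 = 65.425
  Sum = 1389.95 ng/mL·hr
Extrapolated tail: C_last / k_e = 128.4 / 0.1 = 1284.000
AUC_0→∞ = 1389.95 + 1284.000 = 2673.95 ng/mL·hr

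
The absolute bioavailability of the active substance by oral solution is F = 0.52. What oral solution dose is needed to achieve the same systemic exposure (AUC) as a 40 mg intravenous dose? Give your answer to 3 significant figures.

For equal systemic exposure: F × D_ev = D_iv
D_ev = D_iv / F = 40 / 0.52 = 76.9231 mg

D_oral = 76.9 mg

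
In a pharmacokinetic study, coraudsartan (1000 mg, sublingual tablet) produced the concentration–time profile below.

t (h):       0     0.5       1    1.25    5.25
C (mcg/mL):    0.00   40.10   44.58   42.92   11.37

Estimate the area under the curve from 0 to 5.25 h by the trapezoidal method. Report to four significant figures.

Trapezoidal AUC_0→5.25:
  [0→0.5]: (0.00+40.10)/2 × 0.5 = 10.025
  [0.5→1]: (40.10+44.58)/2 × 0.5 = 21.17
  [1→1.25]: (44.58+42.92)/2 × 0.25 = 10.9375
  [1.25→5.25]: (42.92+11.37)/2 × 4 = 108.58
  Sum = 150.7125 mcg/mL·h

AUC = 150.7 mcg/mL·h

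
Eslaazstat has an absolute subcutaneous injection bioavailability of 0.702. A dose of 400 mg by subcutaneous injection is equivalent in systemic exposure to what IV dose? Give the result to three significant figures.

Systemic exposure from an extravascular dose = F × D_ev, so the equivalent IV dose is F × D_ev.
D_iv = F × D_ev = 0.702 × 400 = 280.8 mg

D_iv = 281 mg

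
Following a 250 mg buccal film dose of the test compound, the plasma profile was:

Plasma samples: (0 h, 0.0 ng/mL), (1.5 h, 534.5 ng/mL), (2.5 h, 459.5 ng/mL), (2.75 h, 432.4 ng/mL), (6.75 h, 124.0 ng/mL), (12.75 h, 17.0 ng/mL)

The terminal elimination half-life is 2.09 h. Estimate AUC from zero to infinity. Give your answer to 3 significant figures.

Trapezoidal AUC_0→12.75:
  [0→1.5]: (0.0+534.5)/2 × 1.5 = 400.875
  [1.5→2.5]: (534.5+459.5)/2 × 1 = 497.0
  [2.5→2.75]: (459.5+432.4)/2 × 0.25 = 111.4875
  [2.75→6.75]: (432.4+124.0)/2 × 4 = 1112.8
  [6.75→12.75]: (124.0+17.0)/2 × 6 = 423.0
  Sum = 2545.1625 ng/mL·h
k_e = ln2 / t½ = 0.693147 / 2.09 = 0.3316 h^-1
Extrapolated tail: C_last / k_e = 17.0 / 0.3316 = 51.267
AUC_0→∞ = 2545.1625 + 51.267 = 2596.4295 ng/mL·h

AUC = 2600 ng/mL·h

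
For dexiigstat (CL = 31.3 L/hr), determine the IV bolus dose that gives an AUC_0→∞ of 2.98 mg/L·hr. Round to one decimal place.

Dose_iv = CL × AUC_0→∞
     = 31.3 × 2.98 = 93.274 mg

Dose = 93.3 mg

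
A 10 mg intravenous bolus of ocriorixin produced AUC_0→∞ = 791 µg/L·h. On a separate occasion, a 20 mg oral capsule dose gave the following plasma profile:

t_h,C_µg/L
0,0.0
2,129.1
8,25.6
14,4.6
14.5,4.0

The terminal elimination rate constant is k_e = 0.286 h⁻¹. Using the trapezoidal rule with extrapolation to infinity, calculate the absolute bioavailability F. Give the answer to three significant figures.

F = 0.442

Trapezoidal AUC_0→14.5 (oral capsule):
  [0→2]: (0.0+129.1)/2 × 2 = 129.1
  [2→8]: (129.1+25.6)/2 × 6 = 464.1
  [8→14]: (25.6+4.6)/2 × 6 = 90.6
  [14→14.5]: (4.6+4.0)/2 × 0.5 = 2.15
  Sum = 685.95 µg/L·h
Tail: C_last/k_e = 4.0/0.286 = 13.986
AUC_0→∞ (oral capsule) = 685.95 + 13.986 = 699.936 µg/L·h
F = (AUC_ev/D_ev)/(AUC_iv/D_iv) = (699.936/20)/(791/10) = 34.9968/79.1 = 0.4424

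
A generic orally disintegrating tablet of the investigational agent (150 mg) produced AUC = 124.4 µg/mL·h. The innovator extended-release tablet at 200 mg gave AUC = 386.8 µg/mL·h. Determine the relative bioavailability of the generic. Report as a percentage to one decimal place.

F_rel = (AUC_test/D_test) / (AUC_ref/D_ref)
      = (124.4/150) / (386.8/200)
      = 0.829333 / 1.934 = 0.4288 = 42.88%

F_rel = 42.9%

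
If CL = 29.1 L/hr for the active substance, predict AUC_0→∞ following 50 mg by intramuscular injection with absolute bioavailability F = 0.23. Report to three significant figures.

AUC = 0.395 mg/L·hr

AUC_0→∞ = F × Dose / CL
        = 0.23 × 50 / 29.1 = 0.395189 mg/L·hr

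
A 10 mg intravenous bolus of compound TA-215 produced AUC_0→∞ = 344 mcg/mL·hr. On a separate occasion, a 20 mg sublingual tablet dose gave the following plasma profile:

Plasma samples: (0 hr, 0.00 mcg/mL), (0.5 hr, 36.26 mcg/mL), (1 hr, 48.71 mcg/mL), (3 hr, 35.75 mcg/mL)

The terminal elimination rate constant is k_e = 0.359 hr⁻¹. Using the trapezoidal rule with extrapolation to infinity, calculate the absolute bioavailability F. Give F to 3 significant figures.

F = 0.312

Trapezoidal AUC_0→3 (sublingual tablet):
  [0→0.5]: (0.00+36.26)/2 × 0.5 = 9.065
  [0.5→1]: (36.26+48.71)/2 × 0.5 = 21.2425
  [1→3]: (48.71+35.75)/2 × 2 = 84.46
  Sum = 114.7675 mcg/mL·hr
Tail: C_last/k_e = 35.75/0.359 = 99.582
AUC_0→∞ (sublingual tablet) = 114.7675 + 99.582 = 214.3495 mcg/mL·hr
F = (AUC_ev/D_ev)/(AUC_iv/D_iv) = (214.3495/20)/(344/10) = 10.717475/34.4 = 0.3116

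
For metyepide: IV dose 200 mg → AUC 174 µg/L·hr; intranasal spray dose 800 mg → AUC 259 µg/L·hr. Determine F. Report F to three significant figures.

F = (AUC_ev / D_ev) / (AUC_iv / D_iv)
  = (259/800) / (174/200)
  = 0.32375 / 0.87 = 0.3721

F = 0.372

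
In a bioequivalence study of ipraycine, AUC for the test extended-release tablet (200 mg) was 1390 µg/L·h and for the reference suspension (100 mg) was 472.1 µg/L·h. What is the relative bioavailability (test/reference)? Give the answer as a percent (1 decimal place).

F_rel = 147.2%

F_rel = (AUC_test/D_test) / (AUC_ref/D_ref)
      = (1390/200) / (472.1/100)
      = 6.95 / 4.721 = 1.4721 = 147.21%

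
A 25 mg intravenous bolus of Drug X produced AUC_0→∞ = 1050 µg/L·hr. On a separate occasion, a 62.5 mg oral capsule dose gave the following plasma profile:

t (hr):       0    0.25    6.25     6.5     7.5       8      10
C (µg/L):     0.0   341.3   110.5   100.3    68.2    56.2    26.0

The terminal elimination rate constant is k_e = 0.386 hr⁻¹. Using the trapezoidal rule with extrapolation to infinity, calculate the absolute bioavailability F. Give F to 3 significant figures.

Trapezoidal AUC_0→10 (oral capsule):
  [0→0.25]: (0.0+341.3)/2 × 0.25 = 42.6625
  [0.25→6.25]: (341.3+110.5)/2 × 6 = 1355.4
  [6.25→6.5]: (110.5+100.3)/2 × 0.25 = 26.35
  [6.5→7.5]: (100.3+68.2)/2 × 1 = 84.25
  [7.5→8]: (68.2+56.2)/2 × 0.5 = 31.1
  [8→10]: (56.2+26.0)/2 × 2 = 82.2
  Sum = 1621.9625 µg/L·hr
Tail: C_last/k_e = 26.0/0.386 = 67.358
AUC_0→∞ (oral capsule) = 1621.9625 + 67.358 = 1689.3205 µg/L·hr
F = (AUC_ev/D_ev)/(AUC_iv/D_iv) = (1689.3205/62.5)/(1050/25) = 27.029128/42 = 0.6436

F = 0.644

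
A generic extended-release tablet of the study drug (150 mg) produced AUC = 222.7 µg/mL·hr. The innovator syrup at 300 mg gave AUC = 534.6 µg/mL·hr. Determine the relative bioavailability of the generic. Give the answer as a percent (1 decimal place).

F_rel = 83.3%

F_rel = (AUC_test/D_test) / (AUC_ref/D_ref)
      = (222.7/150) / (534.6/300)
      = 1.48467 / 1.782 = 0.8331 = 83.31%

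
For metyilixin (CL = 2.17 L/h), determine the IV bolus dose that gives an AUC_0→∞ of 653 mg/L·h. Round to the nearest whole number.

Dose_iv = CL × AUC_0→∞
     = 2.17 × 653 = 1417.01 mg

Dose = 1417 mg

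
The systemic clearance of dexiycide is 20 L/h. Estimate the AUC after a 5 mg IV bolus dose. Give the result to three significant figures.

AUC_0→∞ = Dose_iv / CL
        = 5 / 20 = 0.25 mg/L·h

AUC = 0.250 mg/L·h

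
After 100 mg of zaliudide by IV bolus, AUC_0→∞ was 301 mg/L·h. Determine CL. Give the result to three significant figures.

CL = 0.332 L/h

CL = Dose_iv / AUC_0→∞
   = 100 / 301 = 0.332226 L/h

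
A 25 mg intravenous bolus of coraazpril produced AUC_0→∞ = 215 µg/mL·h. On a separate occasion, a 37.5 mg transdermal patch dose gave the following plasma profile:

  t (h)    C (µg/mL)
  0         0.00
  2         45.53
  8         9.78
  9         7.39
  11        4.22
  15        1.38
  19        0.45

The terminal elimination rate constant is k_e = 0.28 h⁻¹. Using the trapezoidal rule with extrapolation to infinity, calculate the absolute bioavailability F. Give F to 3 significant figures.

Trapezoidal AUC_0→19 (transdermal patch):
  [0→2]: (0.00+45.53)/2 × 2 = 45.53
  [2→8]: (45.53+9.78)/2 × 6 = 165.93
  [8→9]: (9.78+7.39)/2 × 1 = 8.585
  [9→11]: (7.39+4.22)/2 × 2 = 11.61
  [11→15]: (4.22+1.38)/2 × 4 = 11.2
  [15→19]: (1.38+0.45)/2 × 4 = 3.66
  Sum = 246.515 µg/mL·h
Tail: C_last/k_e = 0.45/0.28 = 1.607
AUC_0→∞ (transdermal patch) = 246.515 + 1.607 = 248.122 µg/mL·h
F = (AUC_ev/D_ev)/(AUC_iv/D_iv) = (248.122/37.5)/(215/25) = 6.61659/8.6 = 0.7694

F = 0.769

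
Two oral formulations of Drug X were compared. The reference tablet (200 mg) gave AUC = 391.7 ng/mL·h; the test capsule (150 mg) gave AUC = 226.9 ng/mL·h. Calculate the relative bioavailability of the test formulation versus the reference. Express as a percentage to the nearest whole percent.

F_rel = 77%

F_rel = (AUC_test/D_test) / (AUC_ref/D_ref)
      = (226.9/150) / (391.7/200)
      = 1.51267 / 1.9585 = 0.7724 = 77.24%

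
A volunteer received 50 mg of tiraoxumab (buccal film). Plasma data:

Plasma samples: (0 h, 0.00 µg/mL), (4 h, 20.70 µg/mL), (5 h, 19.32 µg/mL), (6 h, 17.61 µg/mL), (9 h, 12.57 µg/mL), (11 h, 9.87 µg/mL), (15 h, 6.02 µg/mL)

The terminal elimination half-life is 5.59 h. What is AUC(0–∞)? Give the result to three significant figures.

AUC = 228 µg/mL·h

Trapezoidal AUC_0→15:
  [0→4]: (0.00+20.70)/2 × 4 = 41.4
  [4→5]: (20.70+19.32)/2 × 1 = 20.01
  [5→6]: (19.32+17.61)/2 × 1 = 18.465
  [6→9]: (17.61+12.57)/2 × 3 = 45.27
  [9→11]: (12.57+9.87)/2 × 2 = 22.44
  [11→15]: (9.87+6.02)/2 × 4 = 31.78
  Sum = 179.365 µg/mL·h
k_e = ln2 / t½ = 0.693147 / 5.59 = 0.1240 h^-1
Extrapolated tail: C_last / k_e = 6.02 / 0.124 = 48.548
AUC_0→∞ = 179.365 + 48.548 = 227.913 µg/mL·h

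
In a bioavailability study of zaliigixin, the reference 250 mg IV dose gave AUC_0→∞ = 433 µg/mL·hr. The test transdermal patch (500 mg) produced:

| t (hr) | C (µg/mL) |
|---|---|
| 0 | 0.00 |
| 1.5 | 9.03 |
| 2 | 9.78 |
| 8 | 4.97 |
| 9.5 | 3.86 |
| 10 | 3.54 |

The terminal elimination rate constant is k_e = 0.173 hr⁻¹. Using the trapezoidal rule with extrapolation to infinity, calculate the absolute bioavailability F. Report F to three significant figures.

F = 0.0978

Trapezoidal AUC_0→10 (transdermal patch):
  [0→1.5]: (0.00+9.03)/2 × 1.5 = 6.7725
  [1.5→2]: (9.03+9.78)/2 × 0.5 = 4.7025
  [2→8]: (9.78+4.97)/2 × 6 = 44.25
  [8→9.5]: (4.97+3.86)/2 × 1.5 = 6.6225
  [9.5→10]: (3.86+3.54)/2 × 0.5 = 1.85
  Sum = 64.1975 µg/mL·hr
Tail: C_last/k_e = 3.54/0.173 = 20.462
AUC_0→∞ (transdermal patch) = 64.1975 + 20.462 = 84.6595 µg/mL·hr
F = (AUC_ev/D_ev)/(AUC_iv/D_iv) = (84.6595/500)/(433/250) = 0.169319/1.732 = 0.0978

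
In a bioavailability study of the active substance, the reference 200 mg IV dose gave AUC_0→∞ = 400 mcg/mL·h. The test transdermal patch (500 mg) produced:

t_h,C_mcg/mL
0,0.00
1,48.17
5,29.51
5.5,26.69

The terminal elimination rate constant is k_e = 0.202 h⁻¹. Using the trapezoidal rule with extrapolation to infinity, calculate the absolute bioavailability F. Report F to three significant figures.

F = 0.326

Trapezoidal AUC_0→5.5 (transdermal patch):
  [0→1]: (0.00+48.17)/2 × 1 = 24.085
  [1→5]: (48.17+29.51)/2 × 4 = 155.36
  [5→5.5]: (29.51+26.69)/2 × 0.5 = 14.05
  Sum = 193.495 mcg/mL·h
Tail: C_last/k_e = 26.69/0.202 = 132.129
AUC_0→∞ (transdermal patch) = 193.495 + 132.129 = 325.624 mcg/mL·h
F = (AUC_ev/D_ev)/(AUC_iv/D_iv) = (325.624/500)/(400/200) = 0.651248/2 = 0.3256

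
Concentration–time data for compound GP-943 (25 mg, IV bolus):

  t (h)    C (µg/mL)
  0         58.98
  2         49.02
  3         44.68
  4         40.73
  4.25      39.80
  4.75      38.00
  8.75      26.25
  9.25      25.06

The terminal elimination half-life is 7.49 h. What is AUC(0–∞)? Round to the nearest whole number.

Trapezoidal AUC_0→9.25:
  [0→2]: (58.98+49.02)/2 × 2 = 108.0
  [2→3]: (49.02+44.68)/2 × 1 = 46.85
  [3→4]: (44.68+40.73)/2 × 1 = 42.705
  [4→4.25]: (40.73+39.80)/2 × 0.25 = 10.06625
  [4.25→4.75]: (39.80+38.00)/2 × 0.5 = 19.45
  [4.75→8.75]: (38.00+26.25)/2 × 4 = 128.5
  [8.75→9.25]: (26.25+25.06)/2 × 0.5 = 12.8275
  Sum = 368.39875 µg/mL·h
k_e = ln2 / t½ = 0.693147 / 7.49 = 0.0925 h^-1
Extrapolated tail: C_last / k_e = 25.06 / 0.0925 = 270.919
AUC_0→∞ = 368.39875 + 270.919 = 639.31775 µg/mL·h

AUC = 639 µg/mL·h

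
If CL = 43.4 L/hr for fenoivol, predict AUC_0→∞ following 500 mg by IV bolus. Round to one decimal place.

AUC_0→∞ = Dose_iv / CL
        = 500 / 43.4 = 11.5207 mg/L·hr

AUC = 11.5 mg/L·hr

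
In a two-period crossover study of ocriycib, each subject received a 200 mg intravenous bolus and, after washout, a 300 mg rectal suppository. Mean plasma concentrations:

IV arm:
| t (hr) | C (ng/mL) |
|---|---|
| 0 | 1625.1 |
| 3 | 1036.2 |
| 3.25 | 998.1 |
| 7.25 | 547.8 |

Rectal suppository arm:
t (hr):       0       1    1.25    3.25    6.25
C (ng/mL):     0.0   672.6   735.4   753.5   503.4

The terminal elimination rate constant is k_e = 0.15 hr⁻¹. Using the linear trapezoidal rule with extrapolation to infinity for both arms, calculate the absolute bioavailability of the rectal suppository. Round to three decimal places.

F = 0.439

Trapezoidal AUC_0→7.25 (IV):
  [0→3]: (1625.1+1036.2)/2 × 3 = 3991.95
  [3→3.25]: (1036.2+998.1)/2 × 0.25 = 254.2875
  [3.25→7.25]: (998.1+547.8)/2 × 4 = 3091.8
  Sum = 7338.0375 ng/mL·hr
IV tail: 547.8/0.15 = 3652.000; AUC_iv,0→∞ = 7338.0375 + 3652.000 = 10990.0375 ng/mL·hr
Trapezoidal AUC_0→6.25 (rectal suppository):
  [0→1]: (0.0+672.6)/2 × 1 = 336.3
  [1→1.25]: (672.6+735.4)/2 × 0.25 = 176.0
  [1.25→3.25]: (735.4+753.5)/2 × 2 = 1488.9
  [3.25→6.25]: (753.5+503.4)/2 × 3 = 1885.35
  Sum = 3886.55 ng/mL·hr
rectal suppository tail: 503.4/0.15 = 3356.000; AUC_ev,0→∞ = 3886.55 + 3356.000 = 7242.55 ng/mL·hr
F = (AUC_ev/D_ev)/(AUC_iv/D_iv) = (7242.55/300)/(10990.0375/200) = 24.1418/54.9502 = 0.4393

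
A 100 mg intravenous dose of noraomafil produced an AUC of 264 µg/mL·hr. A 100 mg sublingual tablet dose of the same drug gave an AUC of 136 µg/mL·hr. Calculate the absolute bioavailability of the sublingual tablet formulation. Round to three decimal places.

F = 0.515

F = (AUC_ev / D_ev) / (AUC_iv / D_iv)
  = (136/100) / (264/100)
  = 1.36 / 2.64 = 0.5152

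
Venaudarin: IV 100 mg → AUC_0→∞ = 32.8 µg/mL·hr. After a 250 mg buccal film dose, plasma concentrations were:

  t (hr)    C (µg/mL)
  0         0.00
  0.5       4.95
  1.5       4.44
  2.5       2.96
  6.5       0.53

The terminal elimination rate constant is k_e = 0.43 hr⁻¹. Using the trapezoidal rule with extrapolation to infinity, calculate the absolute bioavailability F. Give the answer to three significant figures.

F = 0.218

Trapezoidal AUC_0→6.5 (buccal film):
  [0→0.5]: (0.00+4.95)/2 × 0.5 = 1.2375
  [0.5→1.5]: (4.95+4.44)/2 × 1 = 4.695
  [1.5→2.5]: (4.44+2.96)/2 × 1 = 3.7
  [2.5→6.5]: (2.96+0.53)/2 × 4 = 6.98
  Sum = 16.6125 µg/mL·hr
Tail: C_last/k_e = 0.53/0.43 = 1.233
AUC_0→∞ (buccal film) = 16.6125 + 1.233 = 17.8455 µg/mL·hr
F = (AUC_ev/D_ev)/(AUC_iv/D_iv) = (17.8455/250)/(32.8/100) = 0.071382/0.328 = 0.2176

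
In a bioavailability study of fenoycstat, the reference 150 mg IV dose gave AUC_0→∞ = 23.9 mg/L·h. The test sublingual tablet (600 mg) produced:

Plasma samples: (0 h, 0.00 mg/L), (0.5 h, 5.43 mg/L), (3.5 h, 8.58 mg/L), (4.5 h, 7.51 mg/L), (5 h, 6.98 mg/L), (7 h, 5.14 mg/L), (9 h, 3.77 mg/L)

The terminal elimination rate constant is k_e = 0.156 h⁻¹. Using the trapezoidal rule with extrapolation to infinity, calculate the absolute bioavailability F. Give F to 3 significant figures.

Trapezoidal AUC_0→9 (sublingual tablet):
  [0→0.5]: (0.00+5.43)/2 × 0.5 = 1.3575
  [0.5→3.5]: (5.43+8.58)/2 × 3 = 21.015
  [3.5→4.5]: (8.58+7.51)/2 × 1 = 8.045
  [4.5→5]: (7.51+6.98)/2 × 0.5 = 3.6225
  [5→7]: (6.98+5.14)/2 × 2 = 12.12
  [7→9]: (5.14+3.77)/2 × 2 = 8.91
  Sum = 55.07 mg/L·h
Tail: C_last/k_e = 3.77/0.156 = 24.167
AUC_0→∞ (sublingual tablet) = 55.07 + 24.167 = 79.237 mg/L·h
F = (AUC_ev/D_ev)/(AUC_iv/D_iv) = (79.237/600)/(23.9/150) = 0.132062/0.159333 = 0.8288

F = 0.829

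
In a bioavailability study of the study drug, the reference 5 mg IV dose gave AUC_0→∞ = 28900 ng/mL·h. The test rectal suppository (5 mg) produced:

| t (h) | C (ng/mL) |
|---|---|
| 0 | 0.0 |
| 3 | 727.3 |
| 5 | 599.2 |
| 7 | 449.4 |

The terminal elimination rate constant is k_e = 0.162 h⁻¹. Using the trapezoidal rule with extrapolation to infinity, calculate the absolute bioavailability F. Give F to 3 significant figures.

Trapezoidal AUC_0→7 (rectal suppository):
  [0→3]: (0.0+727.3)/2 × 3 = 1090.95
  [3→5]: (727.3+599.2)/2 × 2 = 1326.5
  [5→7]: (599.2+449.4)/2 × 2 = 1048.6
  Sum = 3466.05 ng/mL·h
Tail: C_last/k_e = 449.4/0.162 = 2774.074
AUC_0→∞ (rectal suppository) = 3466.05 + 2774.074 = 6240.124 ng/mL·h
F = (AUC_ev/D_ev)/(AUC_iv/D_iv) = (6240.124/5)/(28900/5) = 1248.0248/5780 = 0.2159

F = 0.216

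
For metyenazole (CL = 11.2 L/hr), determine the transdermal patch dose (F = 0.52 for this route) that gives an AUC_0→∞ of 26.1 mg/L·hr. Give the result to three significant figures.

Dose = 562 mg

Dose = CL × AUC_0→∞ / F
     = 11.2 × 26.1 / 0.52 = 562.154 mg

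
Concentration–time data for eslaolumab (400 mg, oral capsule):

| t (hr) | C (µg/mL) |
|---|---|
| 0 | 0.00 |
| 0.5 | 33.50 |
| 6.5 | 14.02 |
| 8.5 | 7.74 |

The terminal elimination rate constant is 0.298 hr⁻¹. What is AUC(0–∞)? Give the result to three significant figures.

AUC = 199 µg/mL·hr

Trapezoidal AUC_0→8.5:
  [0→0.5]: (0.00+33.50)/2 × 0.5 = 8.375
  [0.5→6.5]: (33.50+14.02)/2 × 6 = 142.56
  [6.5→8.5]: (14.02+7.74)/2 × 2 = 21.76
  Sum = 172.695 µg/mL·hr
Extrapolated tail: C_last / k_e = 7.74 / 0.298 = 25.973
AUC_0→∞ = 172.695 + 25.973 = 198.668 µg/mL·hr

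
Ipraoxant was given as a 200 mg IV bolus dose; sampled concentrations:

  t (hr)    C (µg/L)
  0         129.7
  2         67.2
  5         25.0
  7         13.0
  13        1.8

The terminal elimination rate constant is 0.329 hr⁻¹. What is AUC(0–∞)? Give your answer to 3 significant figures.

AUC = 423 µg/L·hr

Trapezoidal AUC_0→13:
  [0→2]: (129.7+67.2)/2 × 2 = 196.9
  [2→5]: (67.2+25.0)/2 × 3 = 138.3
  [5→7]: (25.0+13.0)/2 × 2 = 38.0
  [7→13]: (13.0+1.8)/2 × 6 = 44.4
  Sum = 417.6 µg/L·hr
Extrapolated tail: C_last / k_e = 1.8 / 0.329 = 5.471
AUC_0→∞ = 417.6 + 5.471 = 423.071 µg/L·hr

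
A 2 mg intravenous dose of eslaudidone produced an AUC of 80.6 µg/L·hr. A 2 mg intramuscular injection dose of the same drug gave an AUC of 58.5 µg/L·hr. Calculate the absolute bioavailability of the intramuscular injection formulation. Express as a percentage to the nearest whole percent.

F = (AUC_ev / D_ev) / (AUC_iv / D_iv)
  = (58.5/2) / (80.6/2)
  = 29.25 / 40.3 = 0.7258
  = 72.58%

F = 73%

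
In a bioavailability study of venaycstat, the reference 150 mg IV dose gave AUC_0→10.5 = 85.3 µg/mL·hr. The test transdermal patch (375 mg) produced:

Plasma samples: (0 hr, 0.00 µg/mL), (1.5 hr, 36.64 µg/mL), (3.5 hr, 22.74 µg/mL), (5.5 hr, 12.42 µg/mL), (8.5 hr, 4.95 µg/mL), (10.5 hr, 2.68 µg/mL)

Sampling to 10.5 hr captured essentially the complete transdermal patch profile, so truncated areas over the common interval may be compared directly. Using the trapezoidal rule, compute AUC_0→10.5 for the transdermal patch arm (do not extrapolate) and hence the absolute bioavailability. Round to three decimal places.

Trapezoidal AUC_0→10.5 (transdermal patch):
  [0→1.5]: (0.00+36.64)/2 × 1.5 = 27.48
  [1.5→3.5]: (36.64+22.74)/2 × 2 = 59.38
  [3.5→5.5]: (22.74+12.42)/2 × 2 = 35.16
  [5.5→8.5]: (12.42+4.95)/2 × 3 = 26.055
  [8.5→10.5]: (4.95+2.68)/2 × 2 = 7.63
  Sum = 155.705 µg/mL·hr
F = (AUC_ev/D_ev)/(AUC_iv/D_iv) = (155.705/375)/(85.3/150) = 0.415213/0.568667 = 0.7302

F = 0.730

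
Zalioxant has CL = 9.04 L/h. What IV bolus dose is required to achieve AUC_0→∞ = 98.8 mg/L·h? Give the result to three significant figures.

Dose = 893 mg

Dose_iv = CL × AUC_0→∞
     = 9.04 × 98.8 = 893.152 mg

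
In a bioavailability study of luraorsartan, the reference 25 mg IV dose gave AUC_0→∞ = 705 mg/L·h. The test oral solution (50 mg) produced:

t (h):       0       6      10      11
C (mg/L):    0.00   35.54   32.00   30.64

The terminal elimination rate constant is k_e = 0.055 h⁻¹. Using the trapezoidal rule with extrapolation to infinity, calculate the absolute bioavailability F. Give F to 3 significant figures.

Trapezoidal AUC_0→11 (oral solution):
  [0→6]: (0.00+35.54)/2 × 6 = 106.62
  [6→10]: (35.54+32.00)/2 × 4 = 135.08
  [10→11]: (32.00+30.64)/2 × 1 = 31.32
  Sum = 273.02 mg/L·h
Tail: C_last/k_e = 30.64/0.055 = 557.091
AUC_0→∞ (oral solution) = 273.02 + 557.091 = 830.111 mg/L·h
F = (AUC_ev/D_ev)/(AUC_iv/D_iv) = (830.111/50)/(705/25) = 16.60222/28.2 = 0.5887

F = 0.589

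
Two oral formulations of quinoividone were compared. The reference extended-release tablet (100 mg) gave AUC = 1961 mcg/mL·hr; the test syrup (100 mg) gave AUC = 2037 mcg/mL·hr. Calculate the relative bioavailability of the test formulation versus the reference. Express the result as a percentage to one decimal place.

F_rel = 103.9%

F_rel = (AUC_test/D_test) / (AUC_ref/D_ref)
      = (2037/100) / (1961/100)
      = 20.37 / 19.61 = 1.0388 = 103.88%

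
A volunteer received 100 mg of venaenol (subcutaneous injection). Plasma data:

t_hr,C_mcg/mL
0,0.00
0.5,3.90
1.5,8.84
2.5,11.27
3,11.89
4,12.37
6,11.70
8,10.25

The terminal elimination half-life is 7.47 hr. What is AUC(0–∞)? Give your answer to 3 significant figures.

Trapezoidal AUC_0→8:
  [0→0.5]: (0.00+3.90)/2 × 0.5 = 0.975
  [0.5→1.5]: (3.90+8.84)/2 × 1 = 6.37
  [1.5→2.5]: (8.84+11.27)/2 × 1 = 10.055
  [2.5→3]: (11.27+11.89)/2 × 0.5 = 5.79
  [3→4]: (11.89+12.37)/2 × 1 = 12.13
  [4→6]: (12.37+11.70)/2 × 2 = 24.07
  [6→8]: (11.70+10.25)/2 × 2 = 21.95
  Sum = 81.34 mcg/mL·hr
k_e = ln2 / t½ = 0.693147 / 7.47 = 0.0928 hr^-1
Extrapolated tail: C_last / k_e = 10.25 / 0.0928 = 110.453
AUC_0→∞ = 81.34 + 110.453 = 191.793 mcg/mL·hr

AUC = 192 mcg/mL·hr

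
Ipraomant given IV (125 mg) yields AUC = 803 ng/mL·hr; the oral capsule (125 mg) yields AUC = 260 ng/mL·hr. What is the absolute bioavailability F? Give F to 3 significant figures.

F = 0.324

F = (AUC_ev / D_ev) / (AUC_iv / D_iv)
  = (260/125) / (803/125)
  = 2.08 / 6.424 = 0.3238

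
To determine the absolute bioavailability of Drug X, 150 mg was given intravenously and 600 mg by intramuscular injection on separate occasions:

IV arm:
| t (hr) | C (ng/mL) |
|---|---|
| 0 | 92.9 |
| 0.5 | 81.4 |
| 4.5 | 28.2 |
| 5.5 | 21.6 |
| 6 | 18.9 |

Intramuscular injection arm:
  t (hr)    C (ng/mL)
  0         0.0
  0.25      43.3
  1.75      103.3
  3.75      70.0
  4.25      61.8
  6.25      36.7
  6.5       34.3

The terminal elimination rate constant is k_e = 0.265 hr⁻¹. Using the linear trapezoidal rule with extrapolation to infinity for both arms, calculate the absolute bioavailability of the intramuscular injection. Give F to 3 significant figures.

Trapezoidal AUC_0→6 (IV):
  [0→0.5]: (92.9+81.4)/2 × 0.5 = 43.575
  [0.5→4.5]: (81.4+28.2)/2 × 4 = 219.2
  [4.5→5.5]: (28.2+21.6)/2 × 1 = 24.9
  [5.5→6]: (21.6+18.9)/2 × 0.5 = 10.125
  Sum = 297.8 ng/mL·hr
IV tail: 18.9/0.265 = 71.321; AUC_iv,0→∞ = 297.8 + 71.321 = 369.121 ng/mL·hr
Trapezoidal AUC_0→6.5 (intramuscular injection):
  [0→0.25]: (0.0+43.3)/2 × 0.25 = 5.4125
  [0.25→1.75]: (43.3+103.3)/2 × 1.5 = 109.95
  [1.75→3.75]: (103.3+70.0)/2 × 2 = 173.3
  [3.75→4.25]: (70.0+61.8)/2 × 0.5 = 32.95
  [4.25→6.25]: (61.8+36.7)/2 × 2 = 98.5
  [6.25→6.5]: (36.7+34.3)/2 × 0.25 = 8.875
  Sum = 428.9875 ng/mL·hr
intramuscular injection tail: 34.3/0.265 = 129.434; AUC_ev,0→∞ = 428.9875 + 129.434 = 558.4215 ng/mL·hr
F = (AUC_ev/D_ev)/(AUC_iv/D_iv) = (558.4215/600)/(369.121/150) = 0.9307025/2.46081 = 0.3782

F = 0.378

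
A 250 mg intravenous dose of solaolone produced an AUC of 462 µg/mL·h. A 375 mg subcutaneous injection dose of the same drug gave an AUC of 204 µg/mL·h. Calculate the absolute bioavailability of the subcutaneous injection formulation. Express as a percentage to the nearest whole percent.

F = 29%

F = (AUC_ev / D_ev) / (AUC_iv / D_iv)
  = (204/375) / (462/250)
  = 0.544 / 1.848 = 0.2944
  = 29.44%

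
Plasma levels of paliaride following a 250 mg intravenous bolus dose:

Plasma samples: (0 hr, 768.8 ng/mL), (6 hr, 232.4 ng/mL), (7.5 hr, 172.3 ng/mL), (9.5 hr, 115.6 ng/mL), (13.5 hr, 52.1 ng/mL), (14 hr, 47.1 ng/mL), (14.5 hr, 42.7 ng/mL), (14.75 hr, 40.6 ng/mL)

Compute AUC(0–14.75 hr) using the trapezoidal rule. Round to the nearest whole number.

AUC = 3988 ng/mL·hr

Trapezoidal AUC_0→14.75:
  [0→6]: (768.8+232.4)/2 × 6 = 3003.6
  [6→7.5]: (232.4+172.3)/2 × 1.5 = 303.525
  [7.5→9.5]: (172.3+115.6)/2 × 2 = 287.9
  [9.5→13.5]: (115.6+52.1)/2 × 4 = 335.4
  [13.5→14]: (52.1+47.1)/2 × 0.5 = 24.8
  [14→14.5]: (47.1+42.7)/2 × 0.5 = 22.45
  [14.5→14.75]: (42.7+40.6)/2 × 0.25 = 10.4125
  Sum = 3988.0875 ng/mL·hr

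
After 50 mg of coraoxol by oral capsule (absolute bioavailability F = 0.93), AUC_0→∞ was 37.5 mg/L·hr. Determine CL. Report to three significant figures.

CL = F × Dose / AUC_0→∞
   = 0.93 × 50 / 37.5 = 1.24 L/hr

CL = 1.24 L/hr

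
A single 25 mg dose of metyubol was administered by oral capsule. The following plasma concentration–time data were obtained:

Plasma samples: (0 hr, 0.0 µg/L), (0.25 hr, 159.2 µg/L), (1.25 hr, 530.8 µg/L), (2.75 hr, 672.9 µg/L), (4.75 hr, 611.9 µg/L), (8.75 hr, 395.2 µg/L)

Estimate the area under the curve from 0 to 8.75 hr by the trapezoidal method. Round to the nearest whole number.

AUC = 4567 µg/L·hr

Trapezoidal AUC_0→8.75:
  [0→0.25]: (0.0+159.2)/2 × 0.25 = 19.9
  [0.25→1.25]: (159.2+530.8)/2 × 1 = 345.0
  [1.25→2.75]: (530.8+672.9)/2 × 1.5 = 902.775
  [2.75→4.75]: (672.9+611.9)/2 × 2 = 1284.8
  [4.75→8.75]: (611.9+395.2)/2 × 4 = 2014.2
  Sum = 4566.675 µg/L·hr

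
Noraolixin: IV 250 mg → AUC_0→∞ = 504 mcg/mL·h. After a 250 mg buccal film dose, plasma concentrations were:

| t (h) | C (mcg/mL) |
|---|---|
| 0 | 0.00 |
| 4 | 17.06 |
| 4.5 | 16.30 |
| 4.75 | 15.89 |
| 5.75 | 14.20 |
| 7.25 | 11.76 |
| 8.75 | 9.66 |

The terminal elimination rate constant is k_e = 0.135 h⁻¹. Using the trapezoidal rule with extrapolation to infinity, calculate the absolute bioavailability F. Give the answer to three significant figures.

F = 0.335

Trapezoidal AUC_0→8.75 (buccal film):
  [0→4]: (0.00+17.06)/2 × 4 = 34.12
  [4→4.5]: (17.06+16.30)/2 × 0.5 = 8.34
  [4.5→4.75]: (16.30+15.89)/2 × 0.25 = 4.02375
  [4.75→5.75]: (15.89+14.20)/2 × 1 = 15.045
  [5.75→7.25]: (14.20+11.76)/2 × 1.5 = 19.47
  [7.25→8.75]: (11.76+9.66)/2 × 1.5 = 16.065
  Sum = 97.06375 mcg/mL·h
Tail: C_last/k_e = 9.66/0.135 = 71.556
AUC_0→∞ (buccal film) = 97.06375 + 71.556 = 168.61975 mcg/mL·h
F = (AUC_ev/D_ev)/(AUC_iv/D_iv) = (168.61975/250)/(504/250) = 0.674479/2.016 = 0.3346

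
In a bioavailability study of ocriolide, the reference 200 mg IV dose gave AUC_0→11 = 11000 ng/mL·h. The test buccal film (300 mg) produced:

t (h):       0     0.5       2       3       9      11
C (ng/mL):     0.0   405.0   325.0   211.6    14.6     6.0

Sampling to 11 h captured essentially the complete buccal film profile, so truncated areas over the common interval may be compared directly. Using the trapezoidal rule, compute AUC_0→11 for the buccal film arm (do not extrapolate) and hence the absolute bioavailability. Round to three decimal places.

F = 0.098

Trapezoidal AUC_0→11 (buccal film):
  [0→0.5]: (0.0+405.0)/2 × 0.5 = 101.25
  [0.5→2]: (405.0+325.0)/2 × 1.5 = 547.5
  [2→3]: (325.0+211.6)/2 × 1 = 268.3
  [3→9]: (211.6+14.6)/2 × 6 = 678.6
  [9→11]: (14.6+6.0)/2 × 2 = 20.6
  Sum = 1616.25 ng/mL·h
F = (AUC_ev/D_ev)/(AUC_iv/D_iv) = (1616.25/300)/(11000/200) = 5.3875/55 = 0.0980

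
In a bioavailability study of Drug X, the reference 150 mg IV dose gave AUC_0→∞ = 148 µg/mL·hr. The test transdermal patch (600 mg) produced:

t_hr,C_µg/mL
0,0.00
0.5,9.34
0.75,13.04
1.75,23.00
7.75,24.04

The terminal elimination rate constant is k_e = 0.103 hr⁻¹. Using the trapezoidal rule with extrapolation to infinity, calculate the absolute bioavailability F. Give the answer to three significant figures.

F = 0.672

Trapezoidal AUC_0→7.75 (transdermal patch):
  [0→0.5]: (0.00+9.34)/2 × 0.5 = 2.335
  [0.5→0.75]: (9.34+13.04)/2 × 0.25 = 2.7975
  [0.75→1.75]: (13.04+23.00)/2 × 1 = 18.02
  [1.75→7.75]: (23.00+24.04)/2 × 6 = 141.12
  Sum = 164.2725 µg/mL·hr
Tail: C_last/k_e = 24.04/0.103 = 233.398
AUC_0→∞ (transdermal patch) = 164.2725 + 233.398 = 397.6705 µg/mL·hr
F = (AUC_ev/D_ev)/(AUC_iv/D_iv) = (397.6705/600)/(148/150) = 0.662784/0.986667 = 0.6717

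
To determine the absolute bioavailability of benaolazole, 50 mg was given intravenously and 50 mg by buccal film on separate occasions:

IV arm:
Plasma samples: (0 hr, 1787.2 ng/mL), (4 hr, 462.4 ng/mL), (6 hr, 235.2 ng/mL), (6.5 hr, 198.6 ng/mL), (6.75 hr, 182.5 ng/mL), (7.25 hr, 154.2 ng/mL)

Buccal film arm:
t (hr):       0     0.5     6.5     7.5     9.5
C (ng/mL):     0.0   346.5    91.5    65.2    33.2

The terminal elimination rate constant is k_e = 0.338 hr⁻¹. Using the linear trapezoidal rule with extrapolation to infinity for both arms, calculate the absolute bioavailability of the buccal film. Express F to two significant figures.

Trapezoidal AUC_0→7.25 (IV):
  [0→4]: (1787.2+462.4)/2 × 4 = 4499.2
  [4→6]: (462.4+235.2)/2 × 2 = 697.6
  [6→6.5]: (235.2+198.6)/2 × 0.5 = 108.45
  [6.5→6.75]: (198.6+182.5)/2 × 0.25 = 47.6375
  [6.75→7.25]: (182.5+154.2)/2 × 0.5 = 84.175
  Sum = 5437.0625 ng/mL·hr
IV tail: 154.2/0.338 = 456.213; AUC_iv,0→∞ = 5437.0625 + 456.213 = 5893.2755 ng/mL·hr
Trapezoidal AUC_0→9.5 (buccal film):
  [0→0.5]: (0.0+346.5)/2 × 0.5 = 86.625
  [0.5→6.5]: (346.5+91.5)/2 × 6 = 1314.0
  [6.5→7.5]: (91.5+65.2)/2 × 1 = 78.35
  [7.5→9.5]: (65.2+33.2)/2 × 2 = 98.4
  Sum = 1577.375 ng/mL·hr
buccal film tail: 33.2/0.338 = 98.225; AUC_ev,0→∞ = 1577.375 + 98.225 = 1675.6 ng/mL·hr
F = (AUC_ev/D_ev)/(AUC_iv/D_iv) = (1675.6/50)/(5893.2755/50) = 33.512/117.86551 = 0.2843

F = 0.28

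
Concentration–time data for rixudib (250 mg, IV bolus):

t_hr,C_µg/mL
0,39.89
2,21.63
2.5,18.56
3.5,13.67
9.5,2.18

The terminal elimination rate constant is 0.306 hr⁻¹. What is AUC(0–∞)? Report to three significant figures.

Trapezoidal AUC_0→9.5:
  [0→2]: (39.89+21.63)/2 × 2 = 61.52
  [2→2.5]: (21.63+18.56)/2 × 0.5 = 10.0475
  [2.5→3.5]: (18.56+13.67)/2 × 1 = 16.115
  [3.5→9.5]: (13.67+2.18)/2 × 6 = 47.55
  Sum = 135.2325 µg/mL·hr
Extrapolated tail: C_last / k_e = 2.18 / 0.306 = 7.124
AUC_0→∞ = 135.2325 + 7.124 = 142.3565 µg/mL·hr

AUC = 142 µg/mL·hr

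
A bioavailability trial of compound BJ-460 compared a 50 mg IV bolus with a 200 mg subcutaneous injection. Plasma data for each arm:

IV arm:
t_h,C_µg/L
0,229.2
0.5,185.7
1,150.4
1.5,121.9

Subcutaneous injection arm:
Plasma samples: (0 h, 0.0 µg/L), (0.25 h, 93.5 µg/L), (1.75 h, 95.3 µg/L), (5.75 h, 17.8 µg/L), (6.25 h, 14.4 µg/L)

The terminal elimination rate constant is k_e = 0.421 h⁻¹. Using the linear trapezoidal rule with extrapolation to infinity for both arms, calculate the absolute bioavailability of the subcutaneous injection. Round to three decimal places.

Trapezoidal AUC_0→1.5 (IV):
  [0→0.5]: (229.2+185.7)/2 × 0.5 = 103.725
  [0.5→1]: (185.7+150.4)/2 × 0.5 = 84.025
  [1→1.5]: (150.4+121.9)/2 × 0.5 = 68.075
  Sum = 255.825 µg/L·h
IV tail: 121.9/0.421 = 289.549; AUC_iv,0→∞ = 255.825 + 289.549 = 545.374 µg/L·h
Trapezoidal AUC_0→6.25 (subcutaneous injection):
  [0→0.25]: (0.0+93.5)/2 × 0.25 = 11.6875
  [0.25→1.75]: (93.5+95.3)/2 × 1.5 = 141.6
  [1.75→5.75]: (95.3+17.8)/2 × 4 = 226.2
  [5.75→6.25]: (17.8+14.4)/2 × 0.5 = 8.05
  Sum = 387.5375 µg/L·h
subcutaneous injection tail: 14.4/0.421 = 34.204; AUC_ev,0→∞ = 387.5375 + 34.204 = 421.7415 µg/L·h
F = (AUC_ev/D_ev)/(AUC_iv/D_iv) = (421.7415/200)/(545.374/50) = 2.1087075/10.90748 = 0.1933

F = 0.193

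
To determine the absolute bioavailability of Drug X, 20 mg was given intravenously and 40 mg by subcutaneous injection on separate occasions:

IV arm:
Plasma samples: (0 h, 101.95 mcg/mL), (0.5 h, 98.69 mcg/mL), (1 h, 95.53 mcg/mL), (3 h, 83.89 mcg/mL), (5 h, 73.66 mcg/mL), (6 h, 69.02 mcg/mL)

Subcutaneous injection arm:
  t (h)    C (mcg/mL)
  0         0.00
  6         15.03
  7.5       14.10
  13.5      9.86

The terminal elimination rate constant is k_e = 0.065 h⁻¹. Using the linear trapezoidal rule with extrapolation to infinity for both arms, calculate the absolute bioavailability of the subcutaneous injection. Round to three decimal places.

F = 0.093

Trapezoidal AUC_0→6 (IV):
  [0→0.5]: (101.95+98.69)/2 × 0.5 = 50.16
  [0.5→1]: (98.69+95.53)/2 × 0.5 = 48.555
  [1→3]: (95.53+83.89)/2 × 2 = 179.42
  [3→5]: (83.89+73.66)/2 × 2 = 157.55
  [5→6]: (73.66+69.02)/2 × 1 = 71.34
  Sum = 507.025 mcg/mL·h
IV tail: 69.02/0.065 = 1061.846; AUC_iv,0→∞ = 507.025 + 1061.846 = 1568.871 mcg/mL·h
Trapezoidal AUC_0→13.5 (subcutaneous injection):
  [0→6]: (0.00+15.03)/2 × 6 = 45.09
  [6→7.5]: (15.03+14.10)/2 × 1.5 = 21.8475
  [7.5→13.5]: (14.10+9.86)/2 × 6 = 71.88
  Sum = 138.8175 mcg/mL·h
subcutaneous injection tail: 9.86/0.065 = 151.692; AUC_ev,0→∞ = 138.8175 + 151.692 = 290.5095 mcg/mL·h
F = (AUC_ev/D_ev)/(AUC_iv/D_iv) = (290.5095/40)/(1568.871/20) = 7.2627375/78.44355 = 0.0926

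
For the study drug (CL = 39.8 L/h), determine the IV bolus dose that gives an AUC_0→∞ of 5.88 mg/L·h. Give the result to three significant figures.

Dose = 234 mg

Dose_iv = CL × AUC_0→∞
     = 39.8 × 5.88 = 234.024 mg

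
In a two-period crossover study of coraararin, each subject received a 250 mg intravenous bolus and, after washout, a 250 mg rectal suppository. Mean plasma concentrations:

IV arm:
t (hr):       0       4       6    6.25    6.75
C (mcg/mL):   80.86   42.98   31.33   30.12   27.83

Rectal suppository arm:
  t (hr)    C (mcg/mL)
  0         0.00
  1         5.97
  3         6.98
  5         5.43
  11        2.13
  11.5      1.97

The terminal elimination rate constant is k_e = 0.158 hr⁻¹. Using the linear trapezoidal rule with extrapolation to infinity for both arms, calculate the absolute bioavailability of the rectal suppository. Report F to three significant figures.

F = 0.124

Trapezoidal AUC_0→6.75 (IV):
  [0→4]: (80.86+42.98)/2 × 4 = 247.68
  [4→6]: (42.98+31.33)/2 × 2 = 74.31
  [6→6.25]: (31.33+30.12)/2 × 0.25 = 7.68125
  [6.25→6.75]: (30.12+27.83)/2 × 0.5 = 14.4875
  Sum = 344.15875 mcg/mL·hr
IV tail: 27.83/0.158 = 176.139; AUC_iv,0→∞ = 344.15875 + 176.139 = 520.29775 mcg/mL·hr
Trapezoidal AUC_0→11.5 (rectal suppository):
  [0→1]: (0.00+5.97)/2 × 1 = 2.985
  [1→3]: (5.97+6.98)/2 × 2 = 12.95
  [3→5]: (6.98+5.43)/2 × 2 = 12.41
  [5→11]: (5.43+2.13)/2 × 6 = 22.68
  [11→11.5]: (2.13+1.97)/2 × 0.5 = 1.025
  Sum = 52.05 mcg/mL·hr
rectal suppository tail: 1.97/0.158 = 12.468; AUC_ev,0→∞ = 52.05 + 12.468 = 64.518 mcg/mL·hr
F = (AUC_ev/D_ev)/(AUC_iv/D_iv) = (64.518/250)/(520.29775/250) = 0.258072/2.081191 = 0.1240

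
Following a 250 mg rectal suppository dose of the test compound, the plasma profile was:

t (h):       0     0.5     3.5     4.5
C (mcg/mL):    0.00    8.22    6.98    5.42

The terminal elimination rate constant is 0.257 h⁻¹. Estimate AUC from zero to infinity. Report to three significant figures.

Trapezoidal AUC_0→4.5:
  [0→0.5]: (0.00+8.22)/2 × 0.5 = 2.055
  [0.5→3.5]: (8.22+6.98)/2 × 3 = 22.8
  [3.5→4.5]: (6.98+5.42)/2 × 1 = 6.2
  Sum = 31.055 mcg/mL·h
Extrapolated tail: C_last / k_e = 5.42 / 0.257 = 21.089
AUC_0→∞ = 31.055 + 21.089 = 52.144 mcg/mL·h

AUC = 52.1 mcg/mL·h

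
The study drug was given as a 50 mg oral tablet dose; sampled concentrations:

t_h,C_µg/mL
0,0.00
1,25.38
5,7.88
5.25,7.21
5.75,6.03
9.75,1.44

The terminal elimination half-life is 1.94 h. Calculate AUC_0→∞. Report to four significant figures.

AUC = 103.4 µg/mL·h

Trapezoidal AUC_0→9.75:
  [0→1]: (0.00+25.38)/2 × 1 = 12.69
  [1→5]: (25.38+7.88)/2 × 4 = 66.52
  [5→5.25]: (7.88+7.21)/2 × 0.25 = 1.88625
  [5.25→5.75]: (7.21+6.03)/2 × 0.5 = 3.31
  [5.75→9.75]: (6.03+1.44)/2 × 4 = 14.94
  Sum = 99.34625 µg/mL·h
k_e = ln2 / t½ = 0.693147 / 1.94 = 0.3573 h^-1
Extrapolated tail: C_last / k_e = 1.44 / 0.3573 = 4.030
AUC_0→∞ = 99.34625 + 4.030 = 103.37625 µg/mL·h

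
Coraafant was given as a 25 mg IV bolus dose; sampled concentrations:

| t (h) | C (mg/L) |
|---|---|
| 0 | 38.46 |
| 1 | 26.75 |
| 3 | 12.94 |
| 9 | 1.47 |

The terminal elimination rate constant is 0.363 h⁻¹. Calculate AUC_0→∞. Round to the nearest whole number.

Trapezoidal AUC_0→9:
  [0→1]: (38.46+26.75)/2 × 1 = 32.605
  [1→3]: (26.75+12.94)/2 × 2 = 39.69
  [3→9]: (12.94+1.47)/2 × 6 = 43.23
  Sum = 115.525 mg/L·h
Extrapolated tail: C_last / k_e = 1.47 / 0.363 = 4.050
AUC_0→∞ = 115.525 + 4.050 = 119.575 mg/L·h

AUC = 120 mg/L·h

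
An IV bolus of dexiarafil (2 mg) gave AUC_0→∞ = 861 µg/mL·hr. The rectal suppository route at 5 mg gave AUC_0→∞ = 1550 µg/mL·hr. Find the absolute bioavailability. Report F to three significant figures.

F = 0.720

F = (AUC_ev / D_ev) / (AUC_iv / D_iv)
  = (1550/5) / (861/2)
  = 310 / 430.5 = 0.7201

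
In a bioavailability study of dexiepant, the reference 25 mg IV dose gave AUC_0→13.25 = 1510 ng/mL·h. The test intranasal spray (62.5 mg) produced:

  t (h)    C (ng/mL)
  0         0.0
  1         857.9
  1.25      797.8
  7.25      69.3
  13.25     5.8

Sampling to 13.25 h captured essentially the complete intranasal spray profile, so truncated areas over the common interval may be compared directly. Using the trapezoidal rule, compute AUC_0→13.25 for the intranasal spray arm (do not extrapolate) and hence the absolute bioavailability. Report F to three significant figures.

Trapezoidal AUC_0→13.25 (intranasal spray):
  [0→1]: (0.0+857.9)/2 × 1 = 428.95
  [1→1.25]: (857.9+797.8)/2 × 0.25 = 206.9625
  [1.25→7.25]: (797.8+69.3)/2 × 6 = 2601.3
  [7.25→13.25]: (69.3+5.8)/2 × 6 = 225.3
  Sum = 3462.5125 ng/mL·h
F = (AUC_ev/D_ev)/(AUC_iv/D_iv) = (3462.5125/62.5)/(1510/25) = 55.4002/60.4 = 0.9172

F = 0.917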